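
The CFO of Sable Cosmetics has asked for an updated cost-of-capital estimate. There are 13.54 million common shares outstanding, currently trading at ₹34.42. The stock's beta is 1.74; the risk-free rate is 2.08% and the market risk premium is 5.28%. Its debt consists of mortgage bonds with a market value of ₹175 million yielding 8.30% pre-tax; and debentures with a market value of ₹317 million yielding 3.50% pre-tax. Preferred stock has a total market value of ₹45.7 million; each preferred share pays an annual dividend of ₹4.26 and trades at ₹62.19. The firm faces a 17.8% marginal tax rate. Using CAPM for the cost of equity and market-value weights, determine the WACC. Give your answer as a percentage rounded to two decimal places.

7.64%

Cost of equity via CAPM: Re = 2.08% + 1.74 × 5.28% = 11.2672%.
Cost of preferred: Rp = 4.26 / 62.19 = 6.8500%.
Market value of equity E = 34.42 × 13.54m = 466.0468m.
Total capital V = 466.0468 + 45.7 + 175 + 317 = 1003.7468.
Equity: weight = 466.0468/1003.7468 = 0.4643; cost = 11.2672%.
Preferred: weight = 45.7/1003.7468 = 0.0455; cost = 6.85%.
Mortgage bonds: weight = 175/1003.7468 = 0.1743; after-tax cost = 8.3% × (1 − 17.8%) = 6.8226%.
Debentures: weight = 317/1003.7468 = 0.3158; after-tax cost = 3.5% × (1 − 17.8%) = 2.8770%.
WACC = 0.4643 × 11.2672% + 0.0455 × 6.8500% + 0.1743 × 6.8226% + 0.3158 × 2.8770% = 7.6414%.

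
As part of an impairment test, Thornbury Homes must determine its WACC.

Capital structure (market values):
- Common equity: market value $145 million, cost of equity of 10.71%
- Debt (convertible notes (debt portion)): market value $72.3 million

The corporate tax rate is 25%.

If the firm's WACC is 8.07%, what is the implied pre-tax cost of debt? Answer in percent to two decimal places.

Total capital V = 145 + 72.3 = 217.3.
Equity weight = 145/217.3 = 0.6673.
Convertible notes (debt portion) weight = 72.3/217.3 = 0.3327.
Equity contribution = 0.6673 × 10.71% = 7.1466%.
Remaining for debt = 8.07% − 7.1466% = 0.9234%.
Rd × (1 − 25%) × 0.3327 = 0.9234%  ⇒  Rd = 3.7005%.

3.70%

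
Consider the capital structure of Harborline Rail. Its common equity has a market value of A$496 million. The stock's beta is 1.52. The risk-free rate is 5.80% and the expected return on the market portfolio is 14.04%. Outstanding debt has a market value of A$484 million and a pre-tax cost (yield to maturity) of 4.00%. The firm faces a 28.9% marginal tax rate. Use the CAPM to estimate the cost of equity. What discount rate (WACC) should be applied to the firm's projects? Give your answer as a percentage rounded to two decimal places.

10.68%

Market risk premium = 14.04% − 5.8% = 8.24%.
Cost of equity via CAPM: Re = 5.8% + 1.52 × 8.24% = 18.3248%.
Total capital V = 496 + 484 = 980.
Equity: weight = 496/980 = 0.5061; cost = 18.3248%.
Debt: weight = 484/980 = 0.4939; after-tax cost = 4% × (1 − 28.9%) = 2.8440%.
WACC = 0.5061 × 18.3248% + 0.4939 × 2.8440% = 10.6792%.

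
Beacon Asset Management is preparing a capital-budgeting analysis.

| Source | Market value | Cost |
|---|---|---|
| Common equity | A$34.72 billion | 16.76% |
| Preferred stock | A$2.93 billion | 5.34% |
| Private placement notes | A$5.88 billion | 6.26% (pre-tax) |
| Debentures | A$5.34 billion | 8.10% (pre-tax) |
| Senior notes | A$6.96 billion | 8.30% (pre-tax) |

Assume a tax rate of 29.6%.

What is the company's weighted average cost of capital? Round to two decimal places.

12.44%

Total capital V = 34.72 + 2.93 + 5.88 + 5.34 + 6.96 = 55.83.
Equity: weight = 34.72/55.83 = 0.6219; cost = 16.76%.
Preferred: weight = 2.93/55.83 = 0.0525; cost = 5.34%.
Private placement notes: weight = 5.88/55.83 = 0.1053; after-tax cost = 6.26% × (1 − 29.6%) = 4.4070%.
Debentures: weight = 5.34/55.83 = 0.0956; after-tax cost = 8.1% × (1 − 29.6%) = 5.7024%.
Senior notes: weight = 6.96/55.83 = 0.1247; after-tax cost = 8.3% × (1 − 29.6%) = 5.8432%.
WACC = 0.6219 × 16.7600% + 0.0525 × 5.3400% + 0.1053 × 4.4070% + 0.0956 × 5.7024% + 0.1247 × 5.8432% = 12.4411%.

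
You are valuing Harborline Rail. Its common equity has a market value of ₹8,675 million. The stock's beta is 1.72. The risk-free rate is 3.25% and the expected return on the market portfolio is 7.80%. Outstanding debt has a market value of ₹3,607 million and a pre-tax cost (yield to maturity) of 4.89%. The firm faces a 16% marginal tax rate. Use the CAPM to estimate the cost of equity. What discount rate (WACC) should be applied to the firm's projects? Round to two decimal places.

9.03%

Market risk premium = 7.8% − 3.25% = 4.55%.
Cost of equity via CAPM: Re = 3.25% + 1.72 × 4.55% = 11.0760%.
Total capital V = 8675 + 3607 = 12282.
Equity: weight = 8675/12282 = 0.7063; cost = 11.076%.
Debt: weight = 3607/12282 = 0.2937; after-tax cost = 4.89% × (1 − 16%) = 4.1076%.
WACC = 0.7063 × 11.0760% + 0.2937 × 4.1076% = 9.0295%.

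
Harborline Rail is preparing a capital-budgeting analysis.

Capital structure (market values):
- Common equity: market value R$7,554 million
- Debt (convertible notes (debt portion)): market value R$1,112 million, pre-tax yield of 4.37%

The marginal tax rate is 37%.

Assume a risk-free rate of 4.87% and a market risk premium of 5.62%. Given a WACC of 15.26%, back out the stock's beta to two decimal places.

Total capital V = 7554 + 1112 = 8666.
Equity weight = 7554/8666 = 0.8717.
Convertible notes (debt portion) weight = 1112/8666 = 0.1283.
Debt contribution = 0.1283 × 4.37% × (1 − 37%) = 0.3533%.
Required equity contribution = 15.26% − 0.3533% = 14.9067%  ⇒  Re = 17.1011%.
CAPM: 17.1011% = 4.87% + β × 5.62%  ⇒  β = 2.1764.

2.18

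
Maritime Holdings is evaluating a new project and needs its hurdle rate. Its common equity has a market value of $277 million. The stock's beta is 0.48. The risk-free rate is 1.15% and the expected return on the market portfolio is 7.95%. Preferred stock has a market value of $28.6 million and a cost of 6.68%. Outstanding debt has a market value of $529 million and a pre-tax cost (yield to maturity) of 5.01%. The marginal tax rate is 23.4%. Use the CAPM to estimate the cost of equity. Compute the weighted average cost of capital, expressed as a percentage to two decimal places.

Market risk premium = 7.95% − 1.15% = 6.8%.
Cost of equity via CAPM: Re = 1.15% + 0.48 × 6.8% = 4.4140%.
Total capital V = 277 + 28.6 + 529 = 834.6.
Equity: weight = 277/834.6 = 0.3319; cost = 4.414%.
Preferred: weight = 28.6/834.6 = 0.0343; cost = 6.68%.
Debt: weight = 529/834.6 = 0.6338; after-tax cost = 5.01% × (1 − 23.4%) = 3.8377%.
WACC = 0.3319 × 4.4140% + 0.0343 × 6.6800% + 0.6338 × 3.8377% = 4.1263%.

4.13%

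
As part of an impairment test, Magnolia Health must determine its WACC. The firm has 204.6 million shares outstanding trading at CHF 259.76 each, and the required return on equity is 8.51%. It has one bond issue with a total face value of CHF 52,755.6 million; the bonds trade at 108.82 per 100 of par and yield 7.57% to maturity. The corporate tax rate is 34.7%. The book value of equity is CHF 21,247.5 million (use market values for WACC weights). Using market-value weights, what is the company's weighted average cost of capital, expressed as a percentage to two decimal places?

6.66%

Market value of equity E = 259.76 × 204.6m = 53146.896m. Market value of debt D = 52755.6m × 108.82/100 = 57408.64392m.
Total capital V = 53146.896 + 57408.64392 = 110555.53992.
Equity: weight = 53146.896/110555.53992 = 0.4807; cost = 8.51%.
Bonds outstanding: weight = 57408.64392/110555.53992 = 0.5193; after-tax cost = 7.57% × (1 − 34.7%) = 4.9432%.
WACC = 0.4807 × 8.5100% + 0.5193 × 4.9432% = 6.6579%.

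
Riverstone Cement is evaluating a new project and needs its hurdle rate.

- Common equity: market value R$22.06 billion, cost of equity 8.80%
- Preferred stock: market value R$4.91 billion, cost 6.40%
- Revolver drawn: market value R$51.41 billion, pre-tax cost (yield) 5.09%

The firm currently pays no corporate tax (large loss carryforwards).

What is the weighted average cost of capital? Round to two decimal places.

Total capital V = 22.06 + 4.91 + 51.41 = 78.38.
Equity: weight = 22.06/78.38 = 0.2814; cost = 8.8%.
Preferred: weight = 4.91/78.38 = 0.0626; cost = 6.4%.
Revolver drawn: weight = 51.41/78.38 = 0.6559; after-tax cost = 5.09% × (1 − 0%) = 5.0900%.
WACC = 0.2814 × 8.8000% + 0.0626 × 6.4000% + 0.6559 × 5.0900% = 6.2162%.

6.22%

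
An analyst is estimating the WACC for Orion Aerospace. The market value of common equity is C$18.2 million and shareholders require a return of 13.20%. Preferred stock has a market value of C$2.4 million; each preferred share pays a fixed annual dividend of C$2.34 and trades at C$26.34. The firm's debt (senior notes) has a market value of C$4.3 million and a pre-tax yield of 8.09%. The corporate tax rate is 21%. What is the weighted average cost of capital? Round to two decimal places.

Cost of preferred: Rp = 2.34 / 26.34 = 8.8838%.
Total capital V = 18.2 + 2.4 + 4.3 = 24.9.
Equity: weight = 18.2/24.9 = 0.7309; cost = 13.2%.
Preferred: weight = 2.4/24.9 = 0.0964; cost = 8.8838%.
Senior notes: weight = 4.3/24.9 = 0.1727; after-tax cost = 8.09% × (1 − 21%) = 6.3911%.
WACC = 0.7309 × 13.2000% + 0.0964 × 8.8838% + 0.1727 × 6.3911% = 11.6081%.

11.61%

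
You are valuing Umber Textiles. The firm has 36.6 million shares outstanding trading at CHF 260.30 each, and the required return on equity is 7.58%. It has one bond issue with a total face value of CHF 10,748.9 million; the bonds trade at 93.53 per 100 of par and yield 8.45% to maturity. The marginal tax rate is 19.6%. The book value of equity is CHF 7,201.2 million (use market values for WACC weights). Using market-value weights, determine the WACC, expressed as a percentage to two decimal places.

Market value of equity E = 260.3 × 36.6m = 9526.98m. Market value of debt D = 10748.9m × 93.53/100 = 10053.44617m.
Total capital V = 9526.98 + 10053.44617 = 19580.42617.
Equity: weight = 9526.98/19580.42617 = 0.4866; cost = 7.58%.
Bonds outstanding: weight = 10053.44617/19580.42617 = 0.5134; after-tax cost = 8.45% × (1 − 19.6%) = 6.7938%.
WACC = 0.4866 × 7.5800% + 0.5134 × 6.7938% = 7.1763%.

7.18%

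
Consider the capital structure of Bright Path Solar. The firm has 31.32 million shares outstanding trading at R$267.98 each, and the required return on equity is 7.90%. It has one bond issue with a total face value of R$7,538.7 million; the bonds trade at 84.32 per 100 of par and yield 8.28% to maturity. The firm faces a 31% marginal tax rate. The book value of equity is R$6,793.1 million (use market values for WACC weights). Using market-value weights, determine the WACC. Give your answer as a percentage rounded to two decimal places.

Market value of equity E = 267.98 × 31.32m = 8393.1336m. Market value of debt D = 7538.7m × 84.32/100 = 6356.63184m.
Total capital V = 8393.1336 + 6356.63184 = 14749.76544.
Equity: weight = 8393.1336/14749.76544 = 0.5690; cost = 7.9%.
Bonds outstanding: weight = 6356.63184/14749.76544 = 0.4310; after-tax cost = 8.28% × (1 − 31%) = 5.7132%.
WACC = 0.5690 × 7.9000% + 0.4310 × 5.7132% = 6.9576%.

6.96%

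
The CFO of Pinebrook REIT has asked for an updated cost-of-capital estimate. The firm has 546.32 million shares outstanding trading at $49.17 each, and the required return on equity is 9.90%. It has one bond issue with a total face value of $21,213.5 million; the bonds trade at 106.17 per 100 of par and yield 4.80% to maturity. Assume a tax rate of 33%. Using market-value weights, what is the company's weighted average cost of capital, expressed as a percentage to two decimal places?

Market value of equity E = 49.17 × 546.32m = 26862.5544m. Market value of debt D = 21213.5m × 106.17/100 = 22522.37295m.
Total capital V = 26862.5544 + 22522.37295 = 49384.92735.
Equity: weight = 26862.5544/49384.92735 = 0.5439; cost = 9.9%.
Bonds outstanding: weight = 22522.37295/49384.92735 = 0.4561; after-tax cost = 4.8% × (1 − 33%) = 3.2160%.
WACC = 0.5439 × 9.9000% + 0.4561 × 3.2160% = 6.8517%.

6.85%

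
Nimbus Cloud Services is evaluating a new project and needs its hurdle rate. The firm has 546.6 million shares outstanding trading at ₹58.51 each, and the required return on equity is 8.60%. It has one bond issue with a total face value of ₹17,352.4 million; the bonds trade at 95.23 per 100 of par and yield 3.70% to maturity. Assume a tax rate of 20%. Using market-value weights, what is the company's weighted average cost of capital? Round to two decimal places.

6.68%

Market value of equity E = 58.51 × 546.6m = 31981.566m. Market value of debt D = 17352.4m × 95.23/100 = 16524.69052m.
Total capital V = 31981.566 + 16524.69052 = 48506.25652.
Equity: weight = 31981.566/48506.25652 = 0.6593; cost = 8.6%.
Bonds outstanding: weight = 16524.69052/48506.25652 = 0.3407; after-tax cost = 3.7% × (1 − 20%) = 2.9600%.
WACC = 0.6593 × 8.6000% + 0.3407 × 2.9600% = 6.6786%.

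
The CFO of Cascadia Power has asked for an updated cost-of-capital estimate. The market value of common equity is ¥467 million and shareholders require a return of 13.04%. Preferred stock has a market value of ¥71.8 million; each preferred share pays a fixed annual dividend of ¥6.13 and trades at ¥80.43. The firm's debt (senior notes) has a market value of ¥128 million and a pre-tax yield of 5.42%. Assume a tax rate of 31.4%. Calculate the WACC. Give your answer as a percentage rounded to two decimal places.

Cost of preferred: Rp = 6.13 / 80.43 = 7.6215%.
Total capital V = 467 + 71.8 + 128 = 666.8.
Equity: weight = 467/666.8 = 0.7004; cost = 13.04%.
Preferred: weight = 71.8/666.8 = 0.1077; cost = 7.6215%.
Senior notes: weight = 128/666.8 = 0.1920; after-tax cost = 5.42% × (1 − 31.4%) = 3.7181%.
WACC = 0.7004 × 13.0400% + 0.1077 × 7.6215% + 0.1920 × 3.7181% = 10.6671%.

10.67%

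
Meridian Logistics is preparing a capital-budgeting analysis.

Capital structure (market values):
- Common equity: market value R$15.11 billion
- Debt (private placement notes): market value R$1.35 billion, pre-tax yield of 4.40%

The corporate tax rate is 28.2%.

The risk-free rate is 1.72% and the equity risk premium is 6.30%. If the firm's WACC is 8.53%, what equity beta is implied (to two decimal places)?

Total capital V = 15.11 + 1.35 = 16.46.
Equity weight = 15.11/16.46 = 0.9180.
Private placement notes weight = 1.35/16.46 = 0.0820.
Debt contribution = 0.0820 × 4.4% × (1 − 28.2%) = 0.2591%.
Required equity contribution = 8.53% − 0.2591% = 8.2709%  ⇒  Re = 9.0099%.
CAPM: 9.0099% = 1.72% + β × 6.3%  ⇒  β = 1.1571.

1.16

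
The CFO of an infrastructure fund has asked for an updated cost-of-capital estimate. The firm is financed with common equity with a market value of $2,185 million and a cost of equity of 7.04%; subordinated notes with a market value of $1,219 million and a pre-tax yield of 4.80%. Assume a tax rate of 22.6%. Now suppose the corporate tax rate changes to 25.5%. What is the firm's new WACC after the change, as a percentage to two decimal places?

After the change:
Total capital V = 2185 + 1219 = 3404.
Equity: weight = 2185/3404 = 0.6419; cost = 7.04%.
Subordinated notes: weight = 1219/3404 = 0.3581; after-tax cost = 4.8% × (1 − 25.5%) = 3.5760%.
WACC = 0.6419 × 7.0400% + 0.3581 × 3.5760% = 5.7995%.

5.80%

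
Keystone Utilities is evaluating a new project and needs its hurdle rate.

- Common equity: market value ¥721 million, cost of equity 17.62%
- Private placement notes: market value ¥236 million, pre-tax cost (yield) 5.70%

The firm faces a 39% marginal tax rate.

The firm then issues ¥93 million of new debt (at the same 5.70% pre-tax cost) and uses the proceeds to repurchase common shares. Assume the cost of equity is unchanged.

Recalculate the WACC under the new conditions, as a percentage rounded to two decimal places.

12.76%

After the change:
Total capital V = 628 + 329 = 957.
Equity: weight = 628/957 = 0.6562; cost = 17.62%.
Private placement notes: weight = 329/957 = 0.3438; after-tax cost = 5.7% × (1 − 39%) = 3.4770%.
WACC = 0.6562 × 17.6200% + 0.3438 × 3.4770% = 12.7579%.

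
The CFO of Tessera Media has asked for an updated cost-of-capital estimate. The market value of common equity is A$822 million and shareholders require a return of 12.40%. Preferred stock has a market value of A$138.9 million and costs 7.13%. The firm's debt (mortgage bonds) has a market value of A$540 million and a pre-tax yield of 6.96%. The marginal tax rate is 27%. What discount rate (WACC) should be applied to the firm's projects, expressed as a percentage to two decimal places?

9.28%

Total capital V = 822 + 138.9 + 540 = 1500.9.
Equity: weight = 822/1500.9 = 0.5477; cost = 12.4%.
Preferred: weight = 138.9/1500.9 = 0.0925; cost = 7.13%.
Mortgage bonds: weight = 540/1500.9 = 0.3598; after-tax cost = 6.96% × (1 − 27%) = 5.0808%.
WACC = 0.5477 × 12.4000% + 0.0925 × 7.1300% + 0.3598 × 5.0808% = 9.2790%.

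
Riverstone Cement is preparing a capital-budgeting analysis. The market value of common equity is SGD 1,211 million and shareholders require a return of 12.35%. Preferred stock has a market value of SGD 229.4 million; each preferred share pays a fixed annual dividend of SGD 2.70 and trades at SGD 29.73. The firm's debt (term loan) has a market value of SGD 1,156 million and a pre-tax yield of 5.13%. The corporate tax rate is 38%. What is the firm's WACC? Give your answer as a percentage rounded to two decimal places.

Cost of preferred: Rp = 2.7 / 29.73 = 9.0817%.
Total capital V = 1211 + 229.4 + 1156 = 2596.4.
Equity: weight = 1211/2596.4 = 0.4664; cost = 12.35%.
Preferred: weight = 229.4/2596.4 = 0.0884; cost = 9.0817%.
Term loan: weight = 1156/2596.4 = 0.4452; after-tax cost = 5.13% × (1 − 38%) = 3.1806%.
WACC = 0.4664 × 12.3500% + 0.0884 × 9.0817% + 0.4452 × 3.1806% = 7.9787%.

7.98%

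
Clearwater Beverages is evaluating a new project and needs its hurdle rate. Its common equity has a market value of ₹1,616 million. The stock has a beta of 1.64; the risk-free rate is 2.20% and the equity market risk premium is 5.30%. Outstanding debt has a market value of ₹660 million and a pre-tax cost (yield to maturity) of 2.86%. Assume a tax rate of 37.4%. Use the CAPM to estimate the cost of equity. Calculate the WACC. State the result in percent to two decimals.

Cost of equity via CAPM: Re = 2.2% + 1.64 × 5.3% = 10.8920%.
Total capital V = 1616 + 660 = 2276.
Equity: weight = 1616/2276 = 0.7100; cost = 10.892%.
Debt: weight = 660/2276 = 0.2900; after-tax cost = 2.86% × (1 − 37.4%) = 1.7904%.
WACC = 0.7100 × 10.8920% + 0.2900 × 1.7904% = 8.2527%.

8.25%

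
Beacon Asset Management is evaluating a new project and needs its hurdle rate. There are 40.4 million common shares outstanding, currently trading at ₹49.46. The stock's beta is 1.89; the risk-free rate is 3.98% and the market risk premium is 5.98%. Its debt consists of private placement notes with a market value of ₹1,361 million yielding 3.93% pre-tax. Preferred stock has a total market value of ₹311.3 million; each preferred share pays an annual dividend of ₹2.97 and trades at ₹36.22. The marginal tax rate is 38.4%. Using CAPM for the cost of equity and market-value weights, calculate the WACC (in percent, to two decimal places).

Cost of equity via CAPM: Re = 3.98% + 1.89 × 5.98% = 15.2822%.
Cost of preferred: Rp = 2.97 / 36.22 = 8.1999%.
Market value of equity E = 49.46 × 40.4m = 1998.184m.
Total capital V = 1998.184 + 311.3 + 1361 = 3670.484.
Equity: weight = 1998.184/3670.484 = 0.5444; cost = 15.2822%.
Preferred: weight = 311.3/3670.484 = 0.0848; cost = 8.1999%.
Private placement notes: weight = 1361/3670.484 = 0.3708; after-tax cost = 3.93% × (1 − 38.4%) = 2.4209%.
WACC = 0.5444 × 15.2822% + 0.0848 × 8.1999% + 0.3708 × 2.4209% = 9.9126%.

9.91%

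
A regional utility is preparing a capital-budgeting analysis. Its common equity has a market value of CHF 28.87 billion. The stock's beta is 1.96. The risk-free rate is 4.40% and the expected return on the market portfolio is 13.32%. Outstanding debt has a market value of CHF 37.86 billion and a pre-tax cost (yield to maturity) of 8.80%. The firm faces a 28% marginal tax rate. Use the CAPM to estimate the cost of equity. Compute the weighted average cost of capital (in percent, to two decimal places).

Market risk premium = 13.32% − 4.4% = 8.92%.
Cost of equity via CAPM: Re = 4.4% + 1.96 × 8.92% = 21.8832%.
Total capital V = 28.87 + 37.86 = 66.73.
Equity: weight = 28.87/66.73 = 0.4326; cost = 21.8832%.
Debt: weight = 37.86/66.73 = 0.5674; after-tax cost = 8.8% × (1 − 28%) = 6.3360%.
WACC = 0.4326 × 21.8832% + 0.5674 × 6.3360% = 13.0623%.

13.06%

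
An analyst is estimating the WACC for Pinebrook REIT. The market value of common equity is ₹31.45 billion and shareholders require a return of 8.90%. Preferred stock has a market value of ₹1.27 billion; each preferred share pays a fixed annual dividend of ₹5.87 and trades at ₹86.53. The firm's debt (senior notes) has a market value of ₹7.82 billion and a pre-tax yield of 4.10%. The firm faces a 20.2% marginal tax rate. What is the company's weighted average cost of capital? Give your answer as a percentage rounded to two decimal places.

Cost of preferred: Rp = 5.87 / 86.53 = 6.7838%.
Total capital V = 31.45 + 1.27 + 7.82 = 40.54.
Equity: weight = 31.45/40.54 = 0.7758; cost = 8.9%.
Preferred: weight = 1.27/40.54 = 0.0313; cost = 6.7838%.
Senior notes: weight = 7.82/40.54 = 0.1929; after-tax cost = 4.1% × (1 − 20.2%) = 3.2718%.
WACC = 0.7758 × 8.9000% + 0.0313 × 6.7838% + 0.1929 × 3.2718% = 7.7480%.

7.75%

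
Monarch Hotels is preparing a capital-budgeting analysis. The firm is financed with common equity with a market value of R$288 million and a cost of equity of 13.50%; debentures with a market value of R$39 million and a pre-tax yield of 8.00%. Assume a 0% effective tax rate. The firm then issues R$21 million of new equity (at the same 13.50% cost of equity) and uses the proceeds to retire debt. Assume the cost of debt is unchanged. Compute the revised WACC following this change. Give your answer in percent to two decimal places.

13.20%

After the change:
Total capital V = 309 + 18 = 327.
Equity: weight = 309/327 = 0.9450; cost = 13.5%.
Debentures: weight = 18/327 = 0.0550; after-tax cost = 8% × (1 − 0%) = 8.0000%.
WACC = 0.9450 × 13.5000% + 0.0550 × 8.0000% = 13.1972%.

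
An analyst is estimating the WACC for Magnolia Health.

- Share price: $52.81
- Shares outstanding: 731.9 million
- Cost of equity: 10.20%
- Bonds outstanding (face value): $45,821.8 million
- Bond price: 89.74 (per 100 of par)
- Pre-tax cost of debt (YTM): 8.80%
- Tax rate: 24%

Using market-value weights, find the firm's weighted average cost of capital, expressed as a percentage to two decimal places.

8.39%

Market value of equity E = 52.81 × 731.9m = 38651.639m. Market value of debt D = 45821.8m × 89.74/100 = 41120.48332m.
Total capital V = 38651.639 + 41120.48332 = 79772.12232.
Equity: weight = 38651.639/79772.12232 = 0.4845; cost = 10.2%.
Bonds outstanding: weight = 41120.48332/79772.12232 = 0.5155; after-tax cost = 8.8% × (1 − 24%) = 6.6880%.
WACC = 0.4845 × 10.2000% + 0.5155 × 6.6880% = 8.3897%.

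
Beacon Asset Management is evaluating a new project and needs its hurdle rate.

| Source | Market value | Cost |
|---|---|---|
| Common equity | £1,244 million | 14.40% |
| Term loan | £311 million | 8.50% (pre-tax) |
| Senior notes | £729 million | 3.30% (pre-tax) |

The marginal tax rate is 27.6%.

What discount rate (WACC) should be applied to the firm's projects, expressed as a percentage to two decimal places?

9.44%

Total capital V = 1244 + 311 + 729 = 2284.
Equity: weight = 1244/2284 = 0.5447; cost = 14.4%.
Term loan: weight = 311/2284 = 0.1362; after-tax cost = 8.5% × (1 − 27.6%) = 6.1540%.
Senior notes: weight = 729/2284 = 0.3192; after-tax cost = 3.3% × (1 − 27.6%) = 2.3892%.
WACC = 0.5447 × 14.4000% + 0.1362 × 6.1540% + 0.3192 × 2.3892% = 9.4436%.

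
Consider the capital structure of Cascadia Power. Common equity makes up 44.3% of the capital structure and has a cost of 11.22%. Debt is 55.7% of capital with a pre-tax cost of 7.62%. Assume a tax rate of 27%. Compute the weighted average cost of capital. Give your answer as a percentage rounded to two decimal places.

8.07%

After-tax cost of debt = 7.62% × (1 − 27%) = 5.5626%.
WACC = 0.443 × 11.2200% + 0.557 × 5.5626% = 8.0688%.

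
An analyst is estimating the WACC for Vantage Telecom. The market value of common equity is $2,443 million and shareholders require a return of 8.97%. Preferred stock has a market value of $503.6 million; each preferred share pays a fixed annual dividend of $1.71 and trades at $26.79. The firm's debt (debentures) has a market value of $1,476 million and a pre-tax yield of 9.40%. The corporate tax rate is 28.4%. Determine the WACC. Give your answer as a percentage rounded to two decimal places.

Cost of preferred: Rp = 1.71 / 26.79 = 6.3830%.
Total capital V = 2443 + 503.6 + 1476 = 4422.6.
Equity: weight = 2443/4422.6 = 0.5524; cost = 8.97%.
Preferred: weight = 503.6/4422.6 = 0.1139; cost = 6.383%.
Debentures: weight = 1476/4422.6 = 0.3337; after-tax cost = 9.4% × (1 − 28.4%) = 6.7304%.
WACC = 0.5524 × 8.9700% + 0.1139 × 6.3830% + 0.3337 × 6.7304% = 7.9280%.

7.93%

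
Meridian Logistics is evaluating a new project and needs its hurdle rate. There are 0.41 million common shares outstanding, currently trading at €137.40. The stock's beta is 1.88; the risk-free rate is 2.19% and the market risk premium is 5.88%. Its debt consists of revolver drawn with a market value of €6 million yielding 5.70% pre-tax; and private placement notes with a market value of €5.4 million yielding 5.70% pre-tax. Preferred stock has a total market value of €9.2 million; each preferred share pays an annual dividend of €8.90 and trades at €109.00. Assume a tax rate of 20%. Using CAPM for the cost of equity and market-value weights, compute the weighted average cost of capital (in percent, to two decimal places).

Cost of equity via CAPM: Re = 2.19% + 1.88 × 5.88% = 13.2444%.
Cost of preferred: Rp = 8.9 / 109.0 = 8.1651%.
Market value of equity E = 137.4 × 0.41m = 56.334m.
Total capital V = 56.334 + 9.2 + 6 + 5.4 = 76.934.
Equity: weight = 56.334/76.934 = 0.7322; cost = 13.2444%.
Preferred: weight = 9.2/76.934 = 0.1196; cost = 8.1651%.
Revolver drawn: weight = 6/76.934 = 0.0780; after-tax cost = 5.7% × (1 − 20%) = 4.5600%.
Private placement notes: weight = 5.4/76.934 = 0.0702; after-tax cost = 5.7% × (1 − 20%) = 4.5600%.
WACC = 0.7322 × 13.2444% + 0.1196 × 8.1651% + 0.0780 × 4.5600% + 0.0702 × 4.5600% = 11.3502%.

11.35%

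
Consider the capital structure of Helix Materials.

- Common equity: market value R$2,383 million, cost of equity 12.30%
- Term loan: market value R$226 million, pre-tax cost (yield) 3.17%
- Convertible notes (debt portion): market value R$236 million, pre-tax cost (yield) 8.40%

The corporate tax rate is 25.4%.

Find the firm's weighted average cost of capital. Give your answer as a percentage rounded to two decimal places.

Total capital V = 2383 + 226 + 236 = 2845.
Equity: weight = 2383/2845 = 0.8376; cost = 12.3%.
Term loan: weight = 226/2845 = 0.0794; after-tax cost = 3.17% × (1 − 25.4%) = 2.3648%.
Convertible notes (debt portion): weight = 236/2845 = 0.0830; after-tax cost = 8.4% × (1 − 25.4%) = 6.2664%.
WACC = 0.8376 × 12.3000% + 0.0794 × 2.3648% + 0.0830 × 6.2664% = 11.0103%.

11.01%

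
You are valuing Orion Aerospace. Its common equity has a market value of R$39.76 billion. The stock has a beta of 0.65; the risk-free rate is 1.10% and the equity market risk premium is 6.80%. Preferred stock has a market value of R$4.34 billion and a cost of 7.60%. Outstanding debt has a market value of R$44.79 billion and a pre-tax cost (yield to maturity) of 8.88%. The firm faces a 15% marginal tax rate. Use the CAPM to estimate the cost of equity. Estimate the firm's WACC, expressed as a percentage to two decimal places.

Cost of equity via CAPM: Re = 1.1% + 0.65 × 6.8% = 5.5200%.
Total capital V = 39.76 + 4.34 + 44.79 = 88.89.
Equity: weight = 39.76/88.89 = 0.4473; cost = 5.52%.
Preferred: weight = 4.34/88.89 = 0.0488; cost = 7.6%.
Debt: weight = 44.79/88.89 = 0.5039; after-tax cost = 8.88% × (1 − 15%) = 7.5480%.
WACC = 0.4473 × 5.5200% + 0.0488 × 7.6000% + 0.5039 × 7.5480% = 6.6434%.

6.64%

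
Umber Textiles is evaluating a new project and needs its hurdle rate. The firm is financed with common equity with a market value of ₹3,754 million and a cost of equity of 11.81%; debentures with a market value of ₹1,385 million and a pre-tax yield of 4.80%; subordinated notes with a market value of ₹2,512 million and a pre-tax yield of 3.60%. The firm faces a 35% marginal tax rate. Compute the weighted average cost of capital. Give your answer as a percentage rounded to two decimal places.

7.13%

Total capital V = 3754 + 1385 + 2512 = 7651.
Equity: weight = 3754/7651 = 0.4907; cost = 11.81%.
Debentures: weight = 1385/7651 = 0.1810; after-tax cost = 4.8% × (1 − 35%) = 3.1200%.
Subordinated notes: weight = 2512/7651 = 0.3283; after-tax cost = 3.6% × (1 − 35%) = 2.3400%.
WACC = 0.4907 × 11.8100% + 0.1810 × 3.1200% + 0.3283 × 2.3400% = 7.1277%.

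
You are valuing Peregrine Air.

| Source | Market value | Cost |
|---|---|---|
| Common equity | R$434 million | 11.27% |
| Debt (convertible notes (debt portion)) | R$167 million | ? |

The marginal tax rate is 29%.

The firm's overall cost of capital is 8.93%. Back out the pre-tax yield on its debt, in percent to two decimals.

Total capital V = 434 + 167 = 601.
Equity weight = 434/601 = 0.7221.
Convertible notes (debt portion) weight = 167/601 = 0.2779.
Equity contribution = 0.7221 × 11.27% = 8.1384%.
Remaining for debt = 8.93% − 8.1384% = 0.7916%.
Rd × (1 − 29%) × 0.2779 = 0.7916%  ⇒  Rd = 4.0124%.

4.01%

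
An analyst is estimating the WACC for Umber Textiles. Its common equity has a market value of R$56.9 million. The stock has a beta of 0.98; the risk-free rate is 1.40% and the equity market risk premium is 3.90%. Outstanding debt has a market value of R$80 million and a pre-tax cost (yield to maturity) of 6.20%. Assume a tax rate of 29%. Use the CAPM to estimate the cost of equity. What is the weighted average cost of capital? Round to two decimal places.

Cost of equity via CAPM: Re = 1.4% + 0.98 × 3.9% = 5.2220%.
Total capital V = 56.9 + 80 = 136.9.
Equity: weight = 56.9/136.9 = 0.4156; cost = 5.222%.
Debt: weight = 80/136.9 = 0.5844; after-tax cost = 6.2% × (1 − 29%) = 4.4020%.
WACC = 0.4156 × 5.2220% + 0.5844 × 4.4020% = 4.7428%.

4.74%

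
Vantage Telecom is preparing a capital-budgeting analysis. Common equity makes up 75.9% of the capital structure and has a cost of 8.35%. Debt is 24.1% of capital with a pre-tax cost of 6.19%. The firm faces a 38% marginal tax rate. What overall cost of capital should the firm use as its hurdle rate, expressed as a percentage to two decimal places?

After-tax cost of debt = 6.19% × (1 − 38%) = 3.8378%.
WACC = 0.759 × 8.3500% + 0.241 × 3.8378% = 7.2626%.

7.26%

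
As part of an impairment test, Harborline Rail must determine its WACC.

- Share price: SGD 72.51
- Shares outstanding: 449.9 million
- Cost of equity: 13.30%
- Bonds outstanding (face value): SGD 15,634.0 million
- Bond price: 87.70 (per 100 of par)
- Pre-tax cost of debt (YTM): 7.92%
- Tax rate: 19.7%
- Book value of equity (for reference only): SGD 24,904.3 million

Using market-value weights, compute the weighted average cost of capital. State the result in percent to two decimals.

11.25%

Market value of equity E = 72.51 × 449.9m = 32622.249m. Market value of debt D = 15634m × 87.7/100 = 13711.018m.
Total capital V = 32622.249 + 13711.018 = 46333.267.
Equity: weight = 32622.249/46333.267 = 0.7041; cost = 13.3%.
Bonds outstanding: weight = 13711.018/46333.267 = 0.2959; after-tax cost = 7.92% × (1 − 19.7%) = 6.3598%.
WACC = 0.7041 × 13.3000% + 0.2959 × 6.3598% = 11.2462%.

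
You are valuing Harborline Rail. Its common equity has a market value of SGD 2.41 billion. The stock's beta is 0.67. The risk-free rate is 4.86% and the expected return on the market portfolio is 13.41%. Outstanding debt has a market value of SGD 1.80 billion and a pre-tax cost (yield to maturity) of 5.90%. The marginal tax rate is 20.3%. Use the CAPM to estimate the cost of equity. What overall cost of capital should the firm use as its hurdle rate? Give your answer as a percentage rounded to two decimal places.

8.07%

Market risk premium = 13.41% − 4.86% = 8.55%.
Cost of equity via CAPM: Re = 4.86% + 0.67 × 8.55% = 10.5885%.
Total capital V = 2.41 + 1.8 = 4.21.
Equity: weight = 2.41/4.21 = 0.5724; cost = 10.5885%.
Debt: weight = 1.8/4.21 = 0.4276; after-tax cost = 5.9% × (1 − 20.3%) = 4.7023%.
WACC = 0.5724 × 10.5885% + 0.4276 × 4.7023% = 8.0718%.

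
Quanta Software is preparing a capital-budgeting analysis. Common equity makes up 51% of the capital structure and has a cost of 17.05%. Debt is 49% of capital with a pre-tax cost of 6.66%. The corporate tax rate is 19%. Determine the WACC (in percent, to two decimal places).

After-tax cost of debt = 6.66% × (1 − 19%) = 5.3946%.
WACC = 0.510 × 17.0500% + 0.490 × 5.3946% = 11.3389%.

11.34%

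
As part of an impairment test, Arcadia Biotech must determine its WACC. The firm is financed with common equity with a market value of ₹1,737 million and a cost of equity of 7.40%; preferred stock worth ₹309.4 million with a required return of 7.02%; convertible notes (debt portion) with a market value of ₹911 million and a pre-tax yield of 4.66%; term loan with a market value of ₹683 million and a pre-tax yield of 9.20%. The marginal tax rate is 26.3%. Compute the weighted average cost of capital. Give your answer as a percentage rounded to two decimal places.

6.26%

Total capital V = 1737 + 309.4 + 911 + 683 = 3640.4.
Equity: weight = 1737/3640.4 = 0.4771; cost = 7.4%.
Preferred: weight = 309.4/3640.4 = 0.0850; cost = 7.02%.
Convertible notes (debt portion): weight = 911/3640.4 = 0.2502; after-tax cost = 4.66% × (1 − 26.3%) = 3.4344%.
Term loan: weight = 683/3640.4 = 0.1876; after-tax cost = 9.2% × (1 − 26.3%) = 6.7804%.
WACC = 0.4771 × 7.4000% + 0.0850 × 7.0200% + 0.2502 × 3.4344% + 0.1876 × 6.7804% = 6.2591%.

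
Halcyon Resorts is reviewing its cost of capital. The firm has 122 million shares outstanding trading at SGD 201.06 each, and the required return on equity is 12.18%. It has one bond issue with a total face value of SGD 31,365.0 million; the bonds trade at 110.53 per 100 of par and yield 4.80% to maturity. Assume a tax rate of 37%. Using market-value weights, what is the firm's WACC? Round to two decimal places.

6.82%

Market value of equity E = 201.06 × 122m = 24529.32m. Market value of debt D = 31365m × 110.53/100 = 34667.7345m.
Total capital V = 24529.32 + 34667.7345 = 59197.0545.
Equity: weight = 24529.32/59197.0545 = 0.4144; cost = 12.18%.
Bonds outstanding: weight = 34667.7345/59197.0545 = 0.5856; after-tax cost = 4.8% × (1 − 37%) = 3.0240%.
WACC = 0.4144 × 12.1800% + 0.5856 × 3.0240% = 6.8179%.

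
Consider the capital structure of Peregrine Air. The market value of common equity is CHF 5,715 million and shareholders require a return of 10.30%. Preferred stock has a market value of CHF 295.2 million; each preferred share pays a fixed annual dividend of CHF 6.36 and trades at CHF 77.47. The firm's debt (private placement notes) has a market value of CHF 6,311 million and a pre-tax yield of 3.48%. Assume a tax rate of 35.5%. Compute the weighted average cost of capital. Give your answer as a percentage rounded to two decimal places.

6.12%

Cost of preferred: Rp = 6.36 / 77.47 = 8.2096%.
Total capital V = 5715 + 295.2 + 6311 = 12321.2.
Equity: weight = 5715/12321.2 = 0.4638; cost = 10.3%.
Preferred: weight = 295.2/12321.2 = 0.0240; cost = 8.2096%.
Private placement notes: weight = 6311/12321.2 = 0.5122; after-tax cost = 3.48% × (1 − 35.5%) = 2.2446%.
WACC = 0.4638 × 10.3000% + 0.0240 × 8.2096% + 0.5122 × 2.2446% = 6.1239%.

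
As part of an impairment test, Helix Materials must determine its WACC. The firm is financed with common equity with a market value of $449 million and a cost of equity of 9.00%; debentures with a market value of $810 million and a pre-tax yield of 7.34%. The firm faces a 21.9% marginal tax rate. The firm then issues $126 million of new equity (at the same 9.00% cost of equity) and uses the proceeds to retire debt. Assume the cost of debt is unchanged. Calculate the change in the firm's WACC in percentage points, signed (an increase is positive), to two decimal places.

+0.33 pp

Current WACC:
Total capital V = 449 + 810 = 1259.
Equity: weight = 449/1259 = 0.3566; cost = 9%.
Debentures: weight = 810/1259 = 0.6434; after-tax cost = 7.34% × (1 − 21.9%) = 5.7325%.
WACC = 0.3566 × 9.0000% + 0.6434 × 5.7325% = 6.8978%.
After the change:
Total capital V = 575 + 684 = 1259.
Equity: weight = 575/1259 = 0.4567; cost = 9%.
Debentures: weight = 684/1259 = 0.5433; after-tax cost = 7.34% × (1 − 21.9%) = 5.7325%.
WACC = 0.4567 × 9.0000% + 0.5433 × 5.7325% = 7.2248%.
Change in WACC = 7.2248% − 6.8978% = 0.3270 pp.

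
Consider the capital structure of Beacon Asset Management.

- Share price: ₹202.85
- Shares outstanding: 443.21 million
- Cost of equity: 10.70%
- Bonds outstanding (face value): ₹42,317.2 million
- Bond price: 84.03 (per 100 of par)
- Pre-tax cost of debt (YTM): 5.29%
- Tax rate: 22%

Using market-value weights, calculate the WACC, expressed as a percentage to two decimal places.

8.84%

Market value of equity E = 202.85 × 443.21m = 89905.1485m. Market value of debt D = 42317.2m × 84.03/100 = 35559.14316m.
Total capital V = 89905.1485 + 35559.14316 = 125464.29166.
Equity: weight = 89905.1485/125464.29166 = 0.7166; cost = 10.7%.
Bonds outstanding: weight = 35559.14316/125464.29166 = 0.2834; after-tax cost = 5.29% × (1 − 22%) = 4.1262%.
WACC = 0.7166 × 10.7000% + 0.2834 × 4.1262% = 8.8369%.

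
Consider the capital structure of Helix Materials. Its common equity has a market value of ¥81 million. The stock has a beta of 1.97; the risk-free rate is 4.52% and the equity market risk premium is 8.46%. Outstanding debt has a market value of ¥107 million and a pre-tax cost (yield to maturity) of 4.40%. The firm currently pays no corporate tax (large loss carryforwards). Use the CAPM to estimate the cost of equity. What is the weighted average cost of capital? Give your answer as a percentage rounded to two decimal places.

11.63%

Cost of equity via CAPM: Re = 4.52% + 1.97 × 8.46% = 21.1862%.
Total capital V = 81 + 107 = 188.
Equity: weight = 81/188 = 0.4309; cost = 21.1862%.
Debt: weight = 107/188 = 0.5691; after-tax cost = 4.4% × (1 − 0%) = 4.4000%.
WACC = 0.4309 × 21.1862% + 0.5691 × 4.4000% = 11.6324%.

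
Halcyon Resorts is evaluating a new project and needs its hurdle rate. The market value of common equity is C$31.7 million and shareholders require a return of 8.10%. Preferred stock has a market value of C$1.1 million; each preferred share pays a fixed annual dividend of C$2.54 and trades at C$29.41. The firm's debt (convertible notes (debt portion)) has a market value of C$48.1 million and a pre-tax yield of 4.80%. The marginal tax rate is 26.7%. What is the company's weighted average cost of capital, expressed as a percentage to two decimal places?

Cost of preferred: Rp = 2.54 / 29.41 = 8.6365%.
Total capital V = 31.7 + 1.1 + 48.1 = 80.9.
Equity: weight = 31.7/80.9 = 0.3918; cost = 8.1%.
Preferred: weight = 1.1/80.9 = 0.0136; cost = 8.6365%.
Convertible notes (debt portion): weight = 48.1/80.9 = 0.5946; after-tax cost = 4.8% × (1 − 26.7%) = 3.5184%.
WACC = 0.3918 × 8.1000% + 0.0136 × 8.6365% + 0.5946 × 3.5184% = 5.3833%.

5.38%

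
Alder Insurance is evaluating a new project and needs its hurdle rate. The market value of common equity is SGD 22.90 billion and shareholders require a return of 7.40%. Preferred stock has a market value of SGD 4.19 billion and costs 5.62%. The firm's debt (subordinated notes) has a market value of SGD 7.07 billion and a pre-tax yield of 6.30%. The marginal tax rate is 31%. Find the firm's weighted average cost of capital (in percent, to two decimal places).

Total capital V = 22.9 + 4.19 + 7.07 = 34.16.
Equity: weight = 22.9/34.16 = 0.6704; cost = 7.4%.
Preferred: weight = 4.19/34.16 = 0.1227; cost = 5.62%.
Subordinated notes: weight = 7.07/34.16 = 0.2070; after-tax cost = 6.3% × (1 − 31%) = 4.3470%.
WACC = 0.6704 × 7.4000% + 0.1227 × 5.6200% + 0.2070 × 4.3470% = 6.5498%.

6.55%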